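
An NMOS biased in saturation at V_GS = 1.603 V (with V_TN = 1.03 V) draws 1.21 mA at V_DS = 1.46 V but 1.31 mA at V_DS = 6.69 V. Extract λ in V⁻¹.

With V_GS fixed, I_D ∝ (1 + λ V_DS) in saturation, so I_D2/I_D1 = (1 + λ V_DS2)/(1 + λ V_DS1).
1.31/1.21 = 1.083 = (1 + 6.69 λ)/(1 + 1.46 λ).
Solving: λ (I_D1 V_DS2 − I_D2 V_DS1) = I_D2 − I_D1, so λ = (1.31 − 1.21) / (1.21 × 6.69 − 1.31 × 1.46) = 0.1 / 6.18 = 0.0162 V⁻¹.

λ = 0.0162 V⁻¹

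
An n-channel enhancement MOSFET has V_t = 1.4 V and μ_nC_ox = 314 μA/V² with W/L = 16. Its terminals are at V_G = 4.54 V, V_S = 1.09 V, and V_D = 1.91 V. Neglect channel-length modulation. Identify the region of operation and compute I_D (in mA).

V_GS = V_G − V_S = 4.54 − 1.09 = 3.45 V; V_DS = V_D − V_S = 1.91 − 1.09 = 0.82 V.
k_n = μ_nC_ox · (W/L) = 5.024 mA/V².
V_ov = V_GS − V_t = 3.45 − 1.4 = 2.05 V.
Since V_DS = 0.82 V < V_ov = 2.05 V, the device is in the triode region.
I_D = k_n [V_ov · V_DS − ½ V_DS²] = 5.024 × [2.05 × 0.82 − 0.5 × 0.82²] = 6.76 mA.

Triode; I_D = 6.76 mA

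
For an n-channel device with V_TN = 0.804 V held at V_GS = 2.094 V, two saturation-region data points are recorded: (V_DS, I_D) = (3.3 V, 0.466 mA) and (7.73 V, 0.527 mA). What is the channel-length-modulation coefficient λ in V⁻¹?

With V_GS fixed, I_D ∝ (1 + λ V_DS) in saturation, so I_D2/I_D1 = (1 + λ V_DS2)/(1 + λ V_DS1).
0.527/0.466 = 1.131 = (1 + 7.73 λ)/(1 + 3.3 λ).
Solving: λ (I_D1 V_DS2 − I_D2 V_DS1) = I_D2 − I_D1, so λ = (0.527 − 0.466) / (0.466 × 7.73 − 0.527 × 3.3) = 0.061 / 1.86 = 0.0327 V⁻¹.

λ = 0.0327 V⁻¹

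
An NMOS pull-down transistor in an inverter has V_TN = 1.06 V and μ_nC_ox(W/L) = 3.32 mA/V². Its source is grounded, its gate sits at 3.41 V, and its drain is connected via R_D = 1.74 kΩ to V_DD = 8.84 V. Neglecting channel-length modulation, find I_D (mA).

V_GS = V_G = 3.41 V, so V_ov = 3.41 − 1.06 = 2.35 V.
Assume saturation: I_D = ½ k_n V_ov² = 0.5 × 3.32 × 2.35² = 9.17 mA, giving V_DS = V_DD − I_D R_D = 8.84 − 9.17 × 1.74 = -7.11 V.
But -7.11 V < V_ov = 2.35 V, so the device is actually in triode.
In triode I_D = k_n[V_ov V_DS − ½ V_DS²] and I_D = (V_DD − V_DS)/R_D. Equating: 2.89 V_DS² − 14.58 V_DS + 8.84 = 0, giving V_DS = 0.705 V (the root below V_ov).
I_D = (8.84 − 0.705) / 1.74 = 4.68 mA.

I_D = 4.68 mA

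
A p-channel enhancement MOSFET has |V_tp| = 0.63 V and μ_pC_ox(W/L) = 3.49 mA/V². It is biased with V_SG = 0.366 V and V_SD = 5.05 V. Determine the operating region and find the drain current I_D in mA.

Cutoff; I_D = 0 mA

V_SG = 0.366 V < |V_tp| = 0.63 V, so the transistor is in cutoff.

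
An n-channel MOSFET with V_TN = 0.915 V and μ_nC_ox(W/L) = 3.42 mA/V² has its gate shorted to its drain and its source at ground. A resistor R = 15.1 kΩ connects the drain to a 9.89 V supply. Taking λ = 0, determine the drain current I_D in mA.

I_D = 0.557 mA

With gate tied to drain, V_GS = V_DS ≥ V_GS − V_TN, so the device is in saturation.
KCL at the drain: ½ k_n (V_GS − V_TN)² = (V_DD − V_GS)/R.
Let x = V_GS − 0.915. Then 25.8 x² + x − 8.975 = 0, giving x = 0.571 V (positive root), so V_GS = 1.49 V.
I_D = (V_DD − V_GS)/R = (9.89 − 1.49) / 15.1 = 0.557 mA.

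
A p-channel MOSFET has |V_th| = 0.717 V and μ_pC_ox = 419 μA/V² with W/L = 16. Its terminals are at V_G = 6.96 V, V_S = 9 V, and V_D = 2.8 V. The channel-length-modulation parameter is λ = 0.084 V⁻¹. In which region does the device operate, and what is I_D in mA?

V_SG = V_S − V_G = 9 − 6.96 = 2.04 V; V_SD = V_S − V_D = 9 − 2.8 = 6.2 V.
k_p = μ_pC_ox · (W/L) = 6.704 mA/V².
V_ov = V_SG − |V_th| = 2.04 − 0.717 = 1.32 V.
Since V_SD = 6.2 V ≥ V_ov = 1.32 V, the device is in saturation.
I_D = ½ k_p V_ov² (1 + λ V_SD) = 0.5 × 6.704 × 1.32² × (1 + 0.084 × 6.2) = 8.92 mA.

Saturation; I_D = 8.92 mA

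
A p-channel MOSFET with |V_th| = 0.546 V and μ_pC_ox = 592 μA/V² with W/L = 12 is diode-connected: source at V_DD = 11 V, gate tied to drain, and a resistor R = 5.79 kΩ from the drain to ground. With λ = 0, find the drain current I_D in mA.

I_D = 1.69 mA

With gate tied to drain, V_SG = V_SD ≥ V_SG − |V_th|, so the device is in saturation.
k_p = μ_pC_ox · (W/L) = 7.104 mA/V².
KCL at the drain: ½ k_p (V_SG − |V_th|)² = (V_DD − V_SG)/R.
Let x = V_SG − 0.546. Then 20.6 x² + x − 10.45 = 0, giving x = 0.689 V (positive root), so V_SG = 1.24 V.
I_D = (V_DD − V_SG)/R = (11 − 1.24) / 5.79 = 1.69 mA.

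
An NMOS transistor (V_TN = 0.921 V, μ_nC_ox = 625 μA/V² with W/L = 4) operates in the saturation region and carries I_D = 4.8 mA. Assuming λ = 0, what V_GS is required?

k_n = μ_nC_ox · (W/L) = 2.5 mA/V².
In saturation I_D = ½ k_n (V_GS − V_TN)², so V_GS − V_TN = √(2 I_D / k_n) = √(2 × 4.8 / 2.5) = 1.96 V.
V_GS = 0.921 + 1.96 = 2.88 V.

V_GS = 2.88 V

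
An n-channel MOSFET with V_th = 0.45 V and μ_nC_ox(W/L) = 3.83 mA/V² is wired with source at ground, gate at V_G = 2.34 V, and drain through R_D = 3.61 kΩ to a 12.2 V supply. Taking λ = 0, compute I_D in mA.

I_D = 3.24 mA

V_GS = V_G = 2.34 V, so V_ov = 2.34 − 0.45 = 1.89 V.
Assume saturation: I_D = ½ k_n V_ov² = 0.5 × 3.83 × 1.89² = 6.84 mA, giving V_DS = V_DD − I_D R_D = 12.2 − 6.84 × 3.61 = -12.5 V.
But -12.5 V < V_ov = 1.89 V, so the device is actually in triode.
In triode I_D = k_n[V_ov V_DS − ½ V_DS²] and I_D = (V_DD − V_DS)/R_D. Equating: 6.91 V_DS² − 27.13 V_DS + 12.2 = 0, giving V_DS = 0.518 V (the root below V_ov).
I_D = (12.2 − 0.518) / 3.61 = 3.24 mA.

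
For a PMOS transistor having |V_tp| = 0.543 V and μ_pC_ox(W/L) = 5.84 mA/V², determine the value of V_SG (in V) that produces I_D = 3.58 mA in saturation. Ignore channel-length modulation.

In saturation I_D = ½ k_p (V_SG − |V_tp|)², so V_SG − |V_tp| = √(2 I_D / k_p) = √(2 × 3.58 / 5.84) = 1.11 V.
V_SG = 0.543 + 1.11 = 1.65 V.

V_SG = 1.65 V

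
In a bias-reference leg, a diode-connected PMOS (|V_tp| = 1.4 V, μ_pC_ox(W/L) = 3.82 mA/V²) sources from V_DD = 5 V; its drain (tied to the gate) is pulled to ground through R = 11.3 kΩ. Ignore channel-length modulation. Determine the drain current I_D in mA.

With gate tied to drain, V_SG = V_SD ≥ V_SG − |V_tp|, so the device is in saturation.
KCL at the drain: ½ k_p (V_SG − |V_tp|)² = (V_DD − V_SG)/R.
Let x = V_SG − 1.4. Then 21.6 x² + x − 3.6 = 0, giving x = 0.386 V (positive root), so V_SG = 1.79 V.
I_D = (V_DD − V_SG)/R = (5 − 1.79) / 11.3 = 0.284 mA.

I_D = 0.284 mA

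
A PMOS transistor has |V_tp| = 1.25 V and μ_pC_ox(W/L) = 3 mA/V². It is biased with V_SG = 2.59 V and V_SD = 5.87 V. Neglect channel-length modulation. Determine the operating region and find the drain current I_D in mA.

V_ov = V_SG − |V_tp| = 2.59 − 1.25 = 1.34 V.
Since V_SD = 5.87 V ≥ V_ov = 1.34 V, the device is in saturation.
I_D = ½ k_p V_ov² = 0.5 × 3 × 1.34² = 2.69 mA.

Saturation; I_D = 2.69 mA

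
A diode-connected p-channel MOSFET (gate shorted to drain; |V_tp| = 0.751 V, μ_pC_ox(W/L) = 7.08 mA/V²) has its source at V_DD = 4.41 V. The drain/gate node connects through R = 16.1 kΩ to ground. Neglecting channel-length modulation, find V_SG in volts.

With gate tied to drain, V_SG = V_SD ≥ V_SG − |V_tp|, so the device is in saturation.
KCL at the drain: ½ k_p (V_SG − |V_tp|)² = (V_DD − V_SG)/R.
Let x = V_SG − 0.751. Then 57 x² + x − 3.659 = 0, giving x = 0.245 V (positive root), so V_SG = 0.996 V.
I_D = (V_DD − V_SG)/R = (4.41 − 0.996) / 16.1 = 0.212 mA.

V_SG = 0.996 V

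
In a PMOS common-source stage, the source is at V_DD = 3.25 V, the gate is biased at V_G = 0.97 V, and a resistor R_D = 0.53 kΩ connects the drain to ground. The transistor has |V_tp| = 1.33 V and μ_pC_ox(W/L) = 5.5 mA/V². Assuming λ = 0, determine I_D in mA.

I_D = 2.48 mA

V_SG = V_DD − V_G = 3.25 − 0.97 = 2.28 V, so V_ov = 2.28 − 1.33 = 0.95 V.
Assume saturation: I_D = ½ k_p V_ov² = 0.5 × 5.5 × 0.95² = 2.48 mA, giving V_SD = V_DD − I_D R_D = 3.25 − 2.48 × 0.53 = 1.93 V.
V_SD = 1.93 V ≥ V_ov = 0.95 V, confirming saturation.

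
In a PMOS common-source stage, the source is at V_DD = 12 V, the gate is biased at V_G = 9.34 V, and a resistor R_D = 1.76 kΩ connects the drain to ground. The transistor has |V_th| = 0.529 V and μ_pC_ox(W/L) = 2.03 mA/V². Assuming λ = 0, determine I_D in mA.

I_D = 4.61 mA

V_SG = V_DD − V_G = 12 − 9.34 = 2.66 V, so V_ov = 2.66 − 0.529 = 2.13 V.
Assume saturation: I_D = ½ k_p V_ov² = 0.5 × 2.03 × 2.13² = 4.61 mA, giving V_SD = V_DD − I_D R_D = 12 − 4.61 × 1.76 = 3.89 V.
V_SD = 3.89 V ≥ V_ov = 2.13 V, confirming saturation.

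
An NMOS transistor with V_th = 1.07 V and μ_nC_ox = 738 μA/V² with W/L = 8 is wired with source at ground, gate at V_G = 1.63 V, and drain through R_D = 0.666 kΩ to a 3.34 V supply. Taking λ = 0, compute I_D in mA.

V_GS = V_G = 1.63 V, so V_ov = 1.63 − 1.07 = 0.56 V.
k_n = μ_nC_ox · (W/L) = 5.904 mA/V².
Assume saturation: I_D = ½ k_n V_ov² = 0.5 × 5.904 × 0.56² = 0.926 mA, giving V_DS = V_DD − I_D R_D = 3.34 − 0.926 × 0.666 = 2.72 V.
V_DS = 2.72 V ≥ V_ov = 0.56 V, confirming saturation.

I_D = 0.926 mA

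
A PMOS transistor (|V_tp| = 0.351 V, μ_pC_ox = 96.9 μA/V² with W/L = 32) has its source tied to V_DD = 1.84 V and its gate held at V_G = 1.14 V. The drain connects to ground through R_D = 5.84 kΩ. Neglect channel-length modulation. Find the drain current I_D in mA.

I_D = 0.189 mA

V_SG = V_DD − V_G = 1.84 − 1.14 = 0.7 V, so V_ov = 0.7 − 0.351 = 0.349 V.
k_p = μ_pC_ox · (W/L) = 3.101 mA/V².
Assume saturation: I_D = ½ k_p V_ov² = 0.5 × 3.101 × 0.349² = 0.189 mA, giving V_SD = V_DD − I_D R_D = 1.84 − 0.189 × 5.84 = 0.737 V.
V_SD = 0.737 V ≥ V_ov = 0.349 V, confirming saturation.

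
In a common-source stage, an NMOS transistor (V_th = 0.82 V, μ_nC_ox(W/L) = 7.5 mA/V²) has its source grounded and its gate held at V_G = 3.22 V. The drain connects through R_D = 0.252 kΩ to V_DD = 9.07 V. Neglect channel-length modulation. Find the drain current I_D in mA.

I_D = 21.6 mA

V_GS = V_G = 3.22 V, so V_ov = 3.22 − 0.82 = 2.4 V.
Assume saturation: I_D = ½ k_n V_ov² = 0.5 × 7.5 × 2.4² = 21.6 mA, giving V_DS = V_DD − I_D R_D = 9.07 − 21.6 × 0.252 = 3.63 V.
V_DS = 3.63 V ≥ V_ov = 2.4 V, confirming saturation.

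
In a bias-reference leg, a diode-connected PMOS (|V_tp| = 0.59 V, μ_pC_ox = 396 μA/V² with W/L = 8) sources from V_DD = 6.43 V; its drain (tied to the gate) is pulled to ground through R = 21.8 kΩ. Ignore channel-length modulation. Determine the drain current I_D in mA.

I_D = 0.250 mA

With gate tied to drain, V_SG = V_SD ≥ V_SG − |V_tp|, so the device is in saturation.
k_p = μ_pC_ox · (W/L) = 3.168 mA/V².
KCL at the drain: ½ k_p (V_SG − |V_tp|)² = (V_DD − V_SG)/R.
Let x = V_SG − 0.59. Then 34.5 x² + x − 5.84 = 0, giving x = 0.397 V (positive root), so V_SG = 0.987 V.
I_D = (V_DD − V_SG)/R = (6.43 − 0.987) / 21.8 = 0.25 mA.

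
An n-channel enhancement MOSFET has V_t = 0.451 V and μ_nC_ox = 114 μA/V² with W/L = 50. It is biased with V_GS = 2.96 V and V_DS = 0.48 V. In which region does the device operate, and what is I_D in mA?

Triode; I_D = 6.21 mA

k_n = μ_nC_ox · (W/L) = 5.7 mA/V².
V_ov = V_GS − V_t = 2.96 − 0.451 = 2.51 V.
Since V_DS = 0.48 V < V_ov = 2.51 V, the device is in the triode region.
I_D = k_n [V_ov · V_DS − ½ V_DS²] = 5.7 × [2.51 × 0.48 − 0.5 × 0.48²] = 6.21 mA.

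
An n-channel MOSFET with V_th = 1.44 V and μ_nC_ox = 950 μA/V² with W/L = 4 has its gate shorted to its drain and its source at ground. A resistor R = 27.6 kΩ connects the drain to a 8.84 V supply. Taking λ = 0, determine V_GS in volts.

With gate tied to drain, V_GS = V_DS ≥ V_GS − V_th, so the device is in saturation.
k_n = μ_nC_ox · (W/L) = 3.8 mA/V².
KCL at the drain: ½ k_n (V_GS − V_th)² = (V_DD − V_GS)/R.
Let x = V_GS − 1.44. Then 52.4 x² + x − 7.4 = 0, giving x = 0.366 V (positive root), so V_GS = 1.81 V.
I_D = (V_DD − V_GS)/R = (8.84 − 1.81) / 27.6 = 0.255 mA.

V_GS = 1.81 V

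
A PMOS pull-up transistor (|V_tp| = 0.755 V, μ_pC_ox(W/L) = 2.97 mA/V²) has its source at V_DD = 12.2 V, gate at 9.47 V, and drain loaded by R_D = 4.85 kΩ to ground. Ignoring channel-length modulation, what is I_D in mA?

V_SG = V_DD − V_G = 12.2 − 9.47 = 2.73 V, so V_ov = 2.73 − 0.755 = 1.97 V.
Assume saturation: I_D = ½ k_p V_ov² = 0.5 × 2.97 × 1.97² = 5.79 mA, giving V_SD = V_DD − I_D R_D = 12.2 − 5.79 × 4.85 = -15.9 V.
But -15.9 V < V_ov = 1.97 V, so the device is actually in triode.
In triode I_D = k_p[V_ov V_SD − ½ V_SD²] and I_D = (V_DD − V_SD)/R_D. Equating: 7.2 V_SD² − 29.45 V_SD + 12.2 = 0, giving V_SD = 0.468 V (the root below V_ov).
I_D = (12.2 − 0.468) / 4.85 = 2.42 mA.

I_D = 2.42 mA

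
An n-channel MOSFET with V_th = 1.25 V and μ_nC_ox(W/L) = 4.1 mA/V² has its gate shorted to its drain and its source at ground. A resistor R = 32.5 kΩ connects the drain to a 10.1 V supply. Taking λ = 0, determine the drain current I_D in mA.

With gate tied to drain, V_GS = V_DS ≥ V_GS − V_th, so the device is in saturation.
KCL at the drain: ½ k_n (V_GS − V_th)² = (V_DD − V_GS)/R.
Let x = V_GS − 1.25. Then 66.6 x² + x − 8.85 = 0, giving x = 0.357 V (positive root), so V_GS = 1.61 V.
I_D = (V_DD − V_GS)/R = (10.1 − 1.61) / 32.5 = 0.261 mA.

I_D = 0.261 mA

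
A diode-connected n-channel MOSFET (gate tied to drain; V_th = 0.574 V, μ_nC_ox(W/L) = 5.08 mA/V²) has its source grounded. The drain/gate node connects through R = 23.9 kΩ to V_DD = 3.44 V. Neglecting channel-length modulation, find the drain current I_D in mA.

With gate tied to drain, V_GS = V_DS ≥ V_GS − V_th, so the device is in saturation.
KCL at the drain: ½ k_n (V_GS − V_th)² = (V_DD − V_GS)/R.
Let x = V_GS − 0.574. Then 60.7 x² + x − 2.866 = 0, giving x = 0.209 V (positive root), so V_GS = 0.783 V.
I_D = (V_DD − V_GS)/R = (3.44 − 0.783) / 23.9 = 0.111 mA.

I_D = 0.111 mA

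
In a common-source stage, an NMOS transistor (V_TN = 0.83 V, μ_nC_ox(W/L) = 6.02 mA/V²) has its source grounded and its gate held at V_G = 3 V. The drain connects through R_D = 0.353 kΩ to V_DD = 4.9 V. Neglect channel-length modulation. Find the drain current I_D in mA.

I_D = 10.8 mA

V_GS = V_G = 3 V, so V_ov = 3 − 0.83 = 2.17 V.
Assume saturation: I_D = ½ k_n V_ov² = 0.5 × 6.02 × 2.17² = 14.2 mA, giving V_DS = V_DD − I_D R_D = 4.9 − 14.2 × 0.353 = -0.103 V.
But -0.103 V < V_ov = 2.17 V, so the device is actually in triode.
In triode I_D = k_n[V_ov V_DS − ½ V_DS²] and I_D = (V_DD − V_DS)/R_D. Equating: 1.06 V_DS² − 5.611 V_DS + 4.9 = 0, giving V_DS = 1.1 V (the root below V_ov).
I_D = (4.9 − 1.1) / 0.353 = 10.8 mA.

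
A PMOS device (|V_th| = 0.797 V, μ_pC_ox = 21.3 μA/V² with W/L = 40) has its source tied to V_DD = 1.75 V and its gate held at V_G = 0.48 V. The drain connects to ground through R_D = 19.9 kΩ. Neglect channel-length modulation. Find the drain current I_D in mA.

V_SG = V_DD − V_G = 1.75 − 0.48 = 1.27 V, so V_ov = 1.27 − 0.797 = 0.473 V.
k_p = μ_pC_ox · (W/L) = 0.852 mA/V².
Assume saturation: I_D = ½ k_p V_ov² = 0.5 × 0.852 × 0.473² = 0.0953 mA, giving V_SD = V_DD − I_D R_D = 1.75 − 0.0953 × 19.9 = -0.147 V.
But -0.147 V < V_ov = 0.473 V, so the device is actually in triode.
In triode I_D = k_p[V_ov V_SD − ½ V_SD²] and I_D = (V_DD − V_SD)/R_D. Equating: 8.48 V_SD² − 9.02 V_SD + 1.75 = 0, giving V_SD = 0.255 V (the root below V_ov).
I_D = (1.75 − 0.255) / 19.9 = 0.0751 mA.

I_D = 0.0751 mA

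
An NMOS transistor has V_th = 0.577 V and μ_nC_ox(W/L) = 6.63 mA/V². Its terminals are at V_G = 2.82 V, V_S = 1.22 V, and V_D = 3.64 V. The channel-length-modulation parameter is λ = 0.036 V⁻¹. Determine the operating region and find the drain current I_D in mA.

Saturation; I_D = 3.77 mA

V_GS = V_G − V_S = 2.82 − 1.22 = 1.6 V; V_DS = V_D − V_S = 3.64 − 1.22 = 2.42 V.
V_ov = V_GS − V_th = 1.6 − 0.577 = 1.02 V.
Since V_DS = 2.42 V ≥ V_ov = 1.02 V, the device is in saturation.
I_D = ½ k_n V_ov² (1 + λ V_DS) = 0.5 × 6.63 × 1.02² × (1 + 0.036 × 2.42) = 3.77 mA.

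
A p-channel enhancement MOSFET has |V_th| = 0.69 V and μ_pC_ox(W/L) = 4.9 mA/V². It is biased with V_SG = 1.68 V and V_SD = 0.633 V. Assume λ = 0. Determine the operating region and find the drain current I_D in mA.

Triode; I_D = 2.09 mA

V_ov = V_SG − |V_th| = 1.68 − 0.69 = 0.99 V.
Since V_SD = 0.633 V < V_ov = 0.99 V, the device is in the triode region.
I_D = k_p [V_ov · V_SD − ½ V_SD²] = 4.9 × [0.99 × 0.633 − 0.5 × 0.633²] = 2.09 mA.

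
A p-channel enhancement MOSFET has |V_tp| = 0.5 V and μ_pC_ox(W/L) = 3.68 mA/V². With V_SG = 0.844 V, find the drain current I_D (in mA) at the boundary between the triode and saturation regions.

At the boundary V_SD = V_ov = V_SG − |V_tp| = 0.844 − 0.5 = 0.344 V.
I_D = ½ k_p V_ov² = 0.5 × 3.68 × 0.344² = 0.218 mA.

I_D = 0.218 mA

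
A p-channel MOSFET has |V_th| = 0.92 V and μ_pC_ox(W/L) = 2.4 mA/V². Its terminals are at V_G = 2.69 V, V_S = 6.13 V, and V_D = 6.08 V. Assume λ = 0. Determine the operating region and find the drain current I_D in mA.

Triode; I_D = 0.299 mA

V_SG = V_S − V_G = 6.13 − 2.69 = 3.44 V; V_SD = V_S − V_D = 6.13 − 6.08 = 0.05 V.
V_ov = V_SG − |V_th| = 3.44 − 0.92 = 2.52 V.
Since V_SD = 0.05 V < V_ov = 2.52 V, the device is in the triode region.
I_D = k_p [V_ov · V_SD − ½ V_SD²] = 2.4 × [2.52 × 0.05 − 0.5 × 0.05²] = 0.299 mA.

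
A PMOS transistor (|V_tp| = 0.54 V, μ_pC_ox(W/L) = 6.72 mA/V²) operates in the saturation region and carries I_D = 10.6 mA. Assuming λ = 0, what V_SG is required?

V_SG = 2.32 V

In saturation I_D = ½ k_p (V_SG − |V_tp|)², so V_SG − |V_tp| = √(2 I_D / k_p) = √(2 × 10.6 / 6.72) = 1.78 V.
V_SG = 0.54 + 1.78 = 2.32 V.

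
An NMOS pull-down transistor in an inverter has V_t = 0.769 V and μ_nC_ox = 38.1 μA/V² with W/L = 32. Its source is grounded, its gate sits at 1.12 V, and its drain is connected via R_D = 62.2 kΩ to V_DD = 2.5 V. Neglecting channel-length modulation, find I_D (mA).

I_D = 0.0385 mA

V_GS = V_G = 1.12 V, so V_ov = 1.12 − 0.769 = 0.351 V.
k_n = μ_nC_ox · (W/L) = 1.219 mA/V².
Assume saturation: I_D = ½ k_n V_ov² = 0.5 × 1.219 × 0.351² = 0.0751 mA, giving V_DS = V_DD − I_D R_D = 2.5 − 0.0751 × 62.2 = -2.17 V.
But -2.17 V < V_ov = 0.351 V, so the device is actually in triode.
In triode I_D = k_n[V_ov V_DS − ½ V_DS²] and I_D = (V_DD − V_DS)/R_D. Equating: 37.9 V_DS² − 27.62 V_DS + 2.5 = 0, giving V_DS = 0.106 V (the root below V_ov).
I_D = (2.5 − 0.106) / 62.2 = 0.0385 mA.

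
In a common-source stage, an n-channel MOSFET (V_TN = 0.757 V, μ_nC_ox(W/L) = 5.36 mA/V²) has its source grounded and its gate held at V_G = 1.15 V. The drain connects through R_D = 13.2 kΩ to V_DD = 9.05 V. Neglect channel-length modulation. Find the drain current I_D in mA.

I_D = 0.414 mA

V_GS = V_G = 1.15 V, so V_ov = 1.15 − 0.757 = 0.393 V.
Assume saturation: I_D = ½ k_n V_ov² = 0.5 × 5.36 × 0.393² = 0.414 mA, giving V_DS = V_DD − I_D R_D = 9.05 − 0.414 × 13.2 = 3.59 V.
V_DS = 3.59 V ≥ V_ov = 0.393 V, confirming saturation.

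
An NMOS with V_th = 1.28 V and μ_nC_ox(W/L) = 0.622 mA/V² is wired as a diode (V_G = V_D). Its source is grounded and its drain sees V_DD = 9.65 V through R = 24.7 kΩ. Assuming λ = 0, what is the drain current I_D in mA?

I_D = 0.299 mA

With gate tied to drain, V_GS = V_DS ≥ V_GS − V_th, so the device is in saturation.
KCL at the drain: ½ k_n (V_GS − V_th)² = (V_DD − V_GS)/R.
Let x = V_GS − 1.28. Then 7.68 x² + x − 8.37 = 0, giving x = 0.981 V (positive root), so V_GS = 2.26 V.
I_D = (V_DD − V_GS)/R = (9.65 − 2.26) / 24.7 = 0.299 mA.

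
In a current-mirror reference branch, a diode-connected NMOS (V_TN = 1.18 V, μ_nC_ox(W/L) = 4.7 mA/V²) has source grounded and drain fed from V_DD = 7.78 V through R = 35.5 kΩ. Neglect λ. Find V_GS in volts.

V_GS = 1.46 V

With gate tied to drain, V_GS = V_DS ≥ V_GS − V_TN, so the device is in saturation.
KCL at the drain: ½ k_n (V_GS − V_TN)² = (V_DD − V_GS)/R.
Let x = V_GS − 1.18. Then 83.4 x² + x − 6.6 = 0, giving x = 0.275 V (positive root), so V_GS = 1.46 V.
I_D = (V_DD − V_GS)/R = (7.78 − 1.46) / 35.5 = 0.178 mA.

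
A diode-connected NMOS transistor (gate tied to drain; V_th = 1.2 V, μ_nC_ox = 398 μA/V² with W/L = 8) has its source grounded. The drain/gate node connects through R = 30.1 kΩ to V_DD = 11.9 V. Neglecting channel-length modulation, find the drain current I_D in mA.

I_D = 0.340 mA

With gate tied to drain, V_GS = V_DS ≥ V_GS − V_th, so the device is in saturation.
k_n = μ_nC_ox · (W/L) = 3.184 mA/V².
KCL at the drain: ½ k_n (V_GS − V_th)² = (V_DD − V_GS)/R.
Let x = V_GS − 1.2. Then 47.9 x² + x − 10.7 = 0, giving x = 0.462 V (positive root), so V_GS = 1.66 V.
I_D = (V_DD − V_GS)/R = (11.9 − 1.66) / 30.1 = 0.34 mA.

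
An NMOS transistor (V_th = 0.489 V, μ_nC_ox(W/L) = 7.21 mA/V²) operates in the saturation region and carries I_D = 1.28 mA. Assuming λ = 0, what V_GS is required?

V_GS = 1.08 V

In saturation I_D = ½ k_n (V_GS − V_th)², so V_GS − V_th = √(2 I_D / k_n) = √(2 × 1.28 / 7.21) = 0.596 V.
V_GS = 0.489 + 0.596 = 1.08 V.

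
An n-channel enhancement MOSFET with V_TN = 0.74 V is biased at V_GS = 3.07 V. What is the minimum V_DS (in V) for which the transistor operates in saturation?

The boundary between triode and saturation is V_DS = V_GS − V_TN = V_ov.
V_ov = 3.07 − 0.74 = 2.33 V.

V_DS,sat = 2.33 V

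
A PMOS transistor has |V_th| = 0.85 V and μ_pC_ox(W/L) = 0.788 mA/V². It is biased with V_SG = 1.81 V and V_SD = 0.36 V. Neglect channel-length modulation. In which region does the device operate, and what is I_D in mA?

Triode; I_D = 0.221 mA

V_ov = V_SG − |V_th| = 1.81 − 0.85 = 0.96 V.
Since V_SD = 0.36 V < V_ov = 0.96 V, the device is in the triode region.
I_D = k_p [V_ov · V_SD − ½ V_SD²] = 0.788 × [0.96 × 0.36 − 0.5 × 0.36²] = 0.221 mA.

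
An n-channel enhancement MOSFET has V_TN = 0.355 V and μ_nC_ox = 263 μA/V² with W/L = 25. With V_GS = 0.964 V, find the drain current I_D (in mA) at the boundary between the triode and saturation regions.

At the boundary V_DS = V_ov = V_GS − V_TN = 0.964 − 0.355 = 0.609 V.
k_n = μ_nC_ox · (W/L) = 6.575 mA/V².
I_D = ½ k_n V_ov² = 0.5 × 6.575 × 0.609² = 1.22 mA.

I_D = 1.22 mA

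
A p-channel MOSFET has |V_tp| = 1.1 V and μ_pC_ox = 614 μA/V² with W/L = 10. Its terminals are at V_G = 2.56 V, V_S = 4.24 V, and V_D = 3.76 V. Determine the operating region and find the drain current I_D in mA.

Triode; I_D = 1.00 mA

V_SG = V_S − V_G = 4.24 − 2.56 = 1.68 V; V_SD = V_S − V_D = 4.24 − 3.76 = 0.48 V.
k_p = μ_pC_ox · (W/L) = 6.14 mA/V².
V_ov = V_SG − |V_tp| = 1.68 − 1.1 = 0.58 V.
Since V_SD = 0.48 V < V_ov = 0.58 V, the device is in the triode region.
I_D = k_p [V_ov · V_SD − ½ V_SD²] = 6.14 × [0.58 × 0.48 − 0.5 × 0.48²] = 1 mA.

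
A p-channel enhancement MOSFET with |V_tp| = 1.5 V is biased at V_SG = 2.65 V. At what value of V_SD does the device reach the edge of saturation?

The boundary between triode and saturation is V_SD = V_SG − |V_tp| = V_ov.
V_ov = 2.65 − 1.5 = 1.15 V.

V_SD,sat = 1.15 V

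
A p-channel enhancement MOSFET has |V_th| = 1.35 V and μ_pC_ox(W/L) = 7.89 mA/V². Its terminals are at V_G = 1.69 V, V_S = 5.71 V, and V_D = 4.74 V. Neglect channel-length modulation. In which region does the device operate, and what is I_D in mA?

V_SG = V_S − V_G = 5.71 − 1.69 = 4.02 V; V_SD = V_S − V_D = 5.71 − 4.74 = 0.97 V.
V_ov = V_SG − |V_th| = 4.02 − 1.35 = 2.67 V.
Since V_SD = 0.97 V < V_ov = 2.67 V, the device is in the triode region.
I_D = k_p [V_ov · V_SD − ½ V_SD²] = 7.89 × [2.67 × 0.97 − 0.5 × 0.97²] = 16.7 mA.

Triode; I_D = 16.7 mA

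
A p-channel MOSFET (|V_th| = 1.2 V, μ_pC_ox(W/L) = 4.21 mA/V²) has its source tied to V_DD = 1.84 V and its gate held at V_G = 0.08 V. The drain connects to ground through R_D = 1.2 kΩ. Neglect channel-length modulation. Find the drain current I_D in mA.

V_SG = V_DD − V_G = 1.84 − 0.08 = 1.76 V, so V_ov = 1.76 − 1.2 = 0.56 V.
Assume saturation: I_D = ½ k_p V_ov² = 0.5 × 4.21 × 0.56² = 0.66 mA, giving V_SD = V_DD − I_D R_D = 1.84 − 0.66 × 1.2 = 1.05 V.
V_SD = 1.05 V ≥ V_ov = 0.56 V, confirming saturation.

I_D = 0.660 mA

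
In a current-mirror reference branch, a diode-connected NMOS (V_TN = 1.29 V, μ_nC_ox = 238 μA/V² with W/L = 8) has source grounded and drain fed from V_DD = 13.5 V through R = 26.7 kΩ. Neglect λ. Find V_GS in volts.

V_GS = 1.96 V

With gate tied to drain, V_GS = V_DS ≥ V_GS − V_TN, so the device is in saturation.
k_n = μ_nC_ox · (W/L) = 1.904 mA/V².
KCL at the drain: ½ k_n (V_GS − V_TN)² = (V_DD − V_GS)/R.
Let x = V_GS − 1.29. Then 25.4 x² + x − 12.21 = 0, giving x = 0.674 V (positive root), so V_GS = 1.96 V.
I_D = (V_DD − V_GS)/R = (13.5 − 1.96) / 26.7 = 0.432 mA.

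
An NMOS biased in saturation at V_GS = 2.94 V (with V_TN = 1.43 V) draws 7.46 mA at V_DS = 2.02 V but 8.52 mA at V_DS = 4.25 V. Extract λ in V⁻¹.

λ = 0.0731 V⁻¹

With V_GS fixed, I_D ∝ (1 + λ V_DS) in saturation, so I_D2/I_D1 = (1 + λ V_DS2)/(1 + λ V_DS1).
8.52/7.46 = 1.142 = (1 + 4.25 λ)/(1 + 2.02 λ).
Solving: λ (I_D1 V_DS2 − I_D2 V_DS1) = I_D2 − I_D1, so λ = (8.52 − 7.46) / (7.46 × 4.25 − 8.52 × 2.02) = 1.06 / 14.5 = 0.0731 V⁻¹.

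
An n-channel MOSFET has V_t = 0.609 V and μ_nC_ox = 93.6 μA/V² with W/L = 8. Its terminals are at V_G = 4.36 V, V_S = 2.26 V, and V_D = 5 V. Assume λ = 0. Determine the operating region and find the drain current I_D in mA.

Saturation; I_D = 0.832 mA

V_GS = V_G − V_S = 4.36 − 2.26 = 2.1 V; V_DS = V_D − V_S = 5 − 2.26 = 2.74 V.
k_n = μ_nC_ox · (W/L) = 0.7488 mA/V².
V_ov = V_GS − V_t = 2.1 − 0.609 = 1.49 V.
Since V_DS = 2.74 V ≥ V_ov = 1.49 V, the device is in saturation.
I_D = ½ k_n V_ov² = 0.5 × 0.7488 × 1.49² = 0.832 mA.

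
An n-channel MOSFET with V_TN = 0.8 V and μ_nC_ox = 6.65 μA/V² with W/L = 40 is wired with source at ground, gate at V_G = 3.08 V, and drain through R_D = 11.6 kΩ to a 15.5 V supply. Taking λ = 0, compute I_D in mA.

I_D = 0.691 mA

V_GS = V_G = 3.08 V, so V_ov = 3.08 − 0.8 = 2.28 V.
k_n = μ_nC_ox · (W/L) = 0.266 mA/V².
Assume saturation: I_D = ½ k_n V_ov² = 0.5 × 0.266 × 2.28² = 0.691 mA, giving V_DS = V_DD − I_D R_D = 15.5 − 0.691 × 11.6 = 7.48 V.
V_DS = 7.48 V ≥ V_ov = 2.28 V, confirming saturation.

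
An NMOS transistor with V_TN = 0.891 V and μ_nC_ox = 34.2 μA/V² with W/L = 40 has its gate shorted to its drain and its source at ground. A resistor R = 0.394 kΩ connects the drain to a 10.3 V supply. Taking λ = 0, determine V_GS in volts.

V_GS = 5.23 V

With gate tied to drain, V_GS = V_DS ≥ V_GS − V_TN, so the device is in saturation.
k_n = μ_nC_ox · (W/L) = 1.368 mA/V².
KCL at the drain: ½ k_n (V_GS − V_TN)² = (V_DD − V_GS)/R.
Let x = V_GS − 0.891. Then 0.269 x² + x − 9.409 = 0, giving x = 4.34 V (positive root), so V_GS = 5.23 V.
I_D = (V_DD − V_GS)/R = (10.3 − 5.23) / 0.394 = 12.9 mA.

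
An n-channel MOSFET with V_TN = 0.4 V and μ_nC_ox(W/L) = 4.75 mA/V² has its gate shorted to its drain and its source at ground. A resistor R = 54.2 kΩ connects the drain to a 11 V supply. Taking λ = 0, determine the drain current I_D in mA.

With gate tied to drain, V_GS = V_DS ≥ V_GS − V_TN, so the device is in saturation.
KCL at the drain: ½ k_n (V_GS − V_TN)² = (V_DD − V_GS)/R.
Let x = V_GS − 0.4. Then 129 x² + x − 10.6 = 0, giving x = 0.283 V (positive root), so V_GS = 0.683 V.
I_D = (V_DD − V_GS)/R = (11 − 0.683) / 54.2 = 0.19 mA.

I_D = 0.190 mA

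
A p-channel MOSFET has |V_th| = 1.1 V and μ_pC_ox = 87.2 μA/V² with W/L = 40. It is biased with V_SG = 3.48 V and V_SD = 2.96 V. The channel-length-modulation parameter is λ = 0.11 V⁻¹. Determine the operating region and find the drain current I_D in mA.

k_p = μ_pC_ox · (W/L) = 3.488 mA/V².
V_ov = V_SG − |V_th| = 3.48 − 1.1 = 2.38 V.
Since V_SD = 2.96 V ≥ V_ov = 2.38 V, the device is in saturation.
I_D = ½ k_p V_ov² (1 + λ V_SD) = 0.5 × 3.488 × 2.38² × (1 + 0.11 × 2.96) = 13.1 mA.

Saturation; I_D = 13.1 mA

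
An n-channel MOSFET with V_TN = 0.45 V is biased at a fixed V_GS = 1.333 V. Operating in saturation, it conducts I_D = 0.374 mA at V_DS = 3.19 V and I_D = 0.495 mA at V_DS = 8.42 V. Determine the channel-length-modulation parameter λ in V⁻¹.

λ = 0.0771 V⁻¹

With V_GS fixed, I_D ∝ (1 + λ V_DS) in saturation, so I_D2/I_D1 = (1 + λ V_DS2)/(1 + λ V_DS1).
0.495/0.374 = 1.324 = (1 + 8.42 λ)/(1 + 3.19 λ).
Solving: λ (I_D1 V_DS2 − I_D2 V_DS1) = I_D2 − I_D1, so λ = (0.495 − 0.374) / (0.374 × 8.42 − 0.495 × 3.19) = 0.121 / 1.57 = 0.0771 V⁻¹.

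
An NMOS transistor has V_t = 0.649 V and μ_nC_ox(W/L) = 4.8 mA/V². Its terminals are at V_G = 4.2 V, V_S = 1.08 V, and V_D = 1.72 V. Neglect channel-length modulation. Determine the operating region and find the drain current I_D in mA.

Triode; I_D = 6.61 mA

V_GS = V_G − V_S = 4.2 − 1.08 = 3.12 V; V_DS = V_D − V_S = 1.72 − 1.08 = 0.64 V.
V_ov = V_GS − V_t = 3.12 − 0.649 = 2.47 V.
Since V_DS = 0.64 V < V_ov = 2.47 V, the device is in the triode region.
I_D = k_n [V_ov · V_DS − ½ V_DS²] = 4.8 × [2.47 × 0.64 − 0.5 × 0.64²] = 6.61 mA.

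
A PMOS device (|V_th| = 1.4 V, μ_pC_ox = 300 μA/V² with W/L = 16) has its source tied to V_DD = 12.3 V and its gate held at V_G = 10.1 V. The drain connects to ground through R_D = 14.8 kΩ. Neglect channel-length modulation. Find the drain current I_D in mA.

V_SG = V_DD − V_G = 12.3 − 10.1 = 2.2 V, so V_ov = 2.2 − 1.4 = 0.8 V.
k_p = μ_pC_ox · (W/L) = 4.8 mA/V².
Assume saturation: I_D = ½ k_p V_ov² = 0.5 × 4.8 × 0.8² = 1.54 mA, giving V_SD = V_DD − I_D R_D = 12.3 − 1.54 × 14.8 = -10.4 V.
But -10.4 V < V_ov = 0.8 V, so the device is actually in triode.
In triode I_D = k_p[V_ov V_SD − ½ V_SD²] and I_D = (V_DD − V_SD)/R_D. Equating: 35.5 V_SD² − 57.83 V_SD + 12.3 = 0, giving V_SD = 0.252 V (the root below V_ov).
I_D = (12.3 − 0.252) / 14.8 = 0.814 mA.

I_D = 0.814 mA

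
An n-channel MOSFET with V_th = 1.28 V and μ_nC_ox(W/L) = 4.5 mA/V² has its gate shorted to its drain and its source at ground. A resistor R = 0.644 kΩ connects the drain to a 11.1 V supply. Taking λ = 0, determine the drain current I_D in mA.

I_D = 11.7 mA

With gate tied to drain, V_GS = V_DS ≥ V_GS − V_th, so the device is in saturation.
KCL at the drain: ½ k_n (V_GS − V_th)² = (V_DD − V_GS)/R.
Let x = V_GS − 1.28. Then 1.45 x² + x − 9.82 = 0, giving x = 2.28 V (positive root), so V_GS = 3.56 V.
I_D = (V_DD − V_GS)/R = (11.1 − 3.56) / 0.644 = 11.7 mA.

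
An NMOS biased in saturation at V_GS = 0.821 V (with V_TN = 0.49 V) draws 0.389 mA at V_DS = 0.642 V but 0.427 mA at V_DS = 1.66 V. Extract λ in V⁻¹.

λ = 0.102 V⁻¹

With V_GS fixed, I_D ∝ (1 + λ V_DS) in saturation, so I_D2/I_D1 = (1 + λ V_DS2)/(1 + λ V_DS1).
0.427/0.389 = 1.098 = (1 + 1.66 λ)/(1 + 0.642 λ).
Solving: λ (I_D1 V_DS2 − I_D2 V_DS1) = I_D2 − I_D1, so λ = (0.427 − 0.389) / (0.389 × 1.66 − 0.427 × 0.642) = 0.038 / 0.372 = 0.102 V⁻¹.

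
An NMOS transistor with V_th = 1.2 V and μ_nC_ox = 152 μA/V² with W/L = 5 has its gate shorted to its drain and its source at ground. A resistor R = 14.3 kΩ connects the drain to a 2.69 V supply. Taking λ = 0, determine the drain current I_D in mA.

With gate tied to drain, V_GS = V_DS ≥ V_GS − V_th, so the device is in saturation.
k_n = μ_nC_ox · (W/L) = 0.76 mA/V².
KCL at the drain: ½ k_n (V_GS − V_th)² = (V_DD − V_GS)/R.
Let x = V_GS − 1.2. Then 5.43 x² + x − 1.49 = 0, giving x = 0.44 V (positive root), so V_GS = 1.64 V.
I_D = (V_DD − V_GS)/R = (2.69 − 1.64) / 14.3 = 0.0735 mA.

I_D = 0.0735 mA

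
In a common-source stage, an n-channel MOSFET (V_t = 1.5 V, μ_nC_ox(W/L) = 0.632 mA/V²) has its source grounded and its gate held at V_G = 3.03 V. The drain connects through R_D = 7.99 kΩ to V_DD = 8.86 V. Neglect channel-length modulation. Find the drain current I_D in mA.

I_D = 0.740 mA

V_GS = V_G = 3.03 V, so V_ov = 3.03 − 1.5 = 1.53 V.
Assume saturation: I_D = ½ k_n V_ov² = 0.5 × 0.632 × 1.53² = 0.74 mA, giving V_DS = V_DD − I_D R_D = 8.86 − 0.74 × 7.99 = 2.95 V.
V_DS = 2.95 V ≥ V_ov = 1.53 V, confirming saturation.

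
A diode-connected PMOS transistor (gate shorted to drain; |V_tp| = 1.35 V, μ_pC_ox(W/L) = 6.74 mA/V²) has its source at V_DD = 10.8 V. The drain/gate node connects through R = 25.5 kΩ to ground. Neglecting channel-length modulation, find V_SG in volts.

V_SG = 1.68 V

With gate tied to drain, V_SG = V_SD ≥ V_SG − |V_tp|, so the device is in saturation.
KCL at the drain: ½ k_p (V_SG − |V_tp|)² = (V_DD − V_SG)/R.
Let x = V_SG − 1.35. Then 85.9 x² + x − 9.45 = 0, giving x = 0.326 V (positive root), so V_SG = 1.68 V.
I_D = (V_DD − V_SG)/R = (10.8 − 1.68) / 25.5 = 0.358 mA.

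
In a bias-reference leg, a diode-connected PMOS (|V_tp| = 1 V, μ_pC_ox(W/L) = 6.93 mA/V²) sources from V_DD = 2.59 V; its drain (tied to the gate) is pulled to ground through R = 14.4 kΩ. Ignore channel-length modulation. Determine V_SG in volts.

With gate tied to drain, V_SG = V_SD ≥ V_SG − |V_tp|, so the device is in saturation.
KCL at the drain: ½ k_p (V_SG − |V_tp|)² = (V_DD − V_SG)/R.
Let x = V_SG − 1. Then 49.9 x² + x − 1.59 = 0, giving x = 0.169 V (positive root), so V_SG = 1.17 V.
I_D = (V_DD − V_SG)/R = (2.59 − 1.17) / 14.4 = 0.0987 mA.

V_SG = 1.17 V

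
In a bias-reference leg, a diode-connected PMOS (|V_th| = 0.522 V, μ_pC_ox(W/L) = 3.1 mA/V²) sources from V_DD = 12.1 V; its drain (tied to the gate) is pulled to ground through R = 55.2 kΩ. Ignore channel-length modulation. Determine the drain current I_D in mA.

I_D = 0.203 mA

With gate tied to drain, V_SG = V_SD ≥ V_SG − |V_th|, so the device is in saturation.
KCL at the drain: ½ k_p (V_SG − |V_th|)² = (V_DD − V_SG)/R.
Let x = V_SG − 0.522. Then 85.6 x² + x − 11.58 = 0, giving x = 0.362 V (positive root), so V_SG = 0.884 V.
I_D = (V_DD − V_SG)/R = (12.1 − 0.884) / 55.2 = 0.203 mA.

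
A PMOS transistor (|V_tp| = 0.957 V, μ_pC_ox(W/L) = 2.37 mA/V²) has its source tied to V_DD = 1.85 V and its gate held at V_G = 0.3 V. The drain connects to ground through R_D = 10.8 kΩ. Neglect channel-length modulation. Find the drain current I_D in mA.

I_D = 0.160 mA

V_SG = V_DD − V_G = 1.85 − 0.3 = 1.55 V, so V_ov = 1.55 − 0.957 = 0.593 V.
Assume saturation: I_D = ½ k_p V_ov² = 0.5 × 2.37 × 0.593² = 0.417 mA, giving V_SD = V_DD − I_D R_D = 1.85 − 0.417 × 10.8 = -2.65 V.
But -2.65 V < V_ov = 0.593 V, so the device is actually in triode.
In triode I_D = k_p[V_ov V_SD − ½ V_SD²] and I_D = (V_DD − V_SD)/R_D. Equating: 12.8 V_SD² − 16.18 V_SD + 1.85 = 0, giving V_SD = 0.127 V (the root below V_ov).
I_D = (1.85 − 0.127) / 10.8 = 0.16 mA.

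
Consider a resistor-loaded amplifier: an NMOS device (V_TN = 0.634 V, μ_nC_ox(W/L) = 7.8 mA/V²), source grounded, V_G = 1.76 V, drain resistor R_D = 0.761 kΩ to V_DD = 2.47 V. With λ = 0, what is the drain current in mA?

I_D = 2.75 mA

V_GS = V_G = 1.76 V, so V_ov = 1.76 − 0.634 = 1.13 V.
Assume saturation: I_D = ½ k_n V_ov² = 0.5 × 7.8 × 1.13² = 4.94 mA, giving V_DS = V_DD − I_D R_D = 2.47 − 4.94 × 0.761 = -1.29 V.
But -1.29 V < V_ov = 1.13 V, so the device is actually in triode.
In triode I_D = k_n[V_ov V_DS − ½ V_DS²] and I_D = (V_DD − V_DS)/R_D. Equating: 2.97 V_DS² − 7.684 V_DS + 2.47 = 0, giving V_DS = 0.376 V (the root below V_ov).
I_D = (2.47 − 0.376) / 0.761 = 2.75 mA.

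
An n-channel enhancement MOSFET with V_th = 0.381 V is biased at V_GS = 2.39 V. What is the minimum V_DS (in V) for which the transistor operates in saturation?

The boundary between triode and saturation is V_DS = V_GS − V_th = V_ov.
V_ov = 2.39 − 0.381 = 2.01 V.

V_DS,sat = 2.01 V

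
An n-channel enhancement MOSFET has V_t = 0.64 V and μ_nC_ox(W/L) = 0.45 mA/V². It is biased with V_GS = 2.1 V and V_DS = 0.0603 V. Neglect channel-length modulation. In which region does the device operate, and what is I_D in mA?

V_ov = V_GS − V_t = 2.1 − 0.64 = 1.46 V.
Since V_DS = 0.0603 V < V_ov = 1.46 V, the device is in the triode region.
I_D = k_n [V_ov · V_DS − ½ V_DS²] = 0.45 × [1.46 × 0.0603 − 0.5 × 0.0603²] = 0.0388 mA.

Triode; I_D = 0.0388 mA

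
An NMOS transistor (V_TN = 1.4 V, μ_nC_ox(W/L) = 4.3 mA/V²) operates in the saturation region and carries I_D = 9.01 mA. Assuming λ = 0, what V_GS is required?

V_GS = 3.45 V

In saturation I_D = ½ k_n (V_GS − V_TN)², so V_GS − V_TN = √(2 I_D / k_n) = √(2 × 9.01 / 4.3) = 2.05 V.
V_GS = 1.4 + 2.05 = 3.45 V.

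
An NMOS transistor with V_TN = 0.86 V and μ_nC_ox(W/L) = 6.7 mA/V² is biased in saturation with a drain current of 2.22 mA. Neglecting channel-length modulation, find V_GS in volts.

V_GS = 1.67 V

In saturation I_D = ½ k_n (V_GS − V_TN)², so V_GS − V_TN = √(2 I_D / k_n) = √(2 × 2.22 / 6.7) = 0.814 V.
V_GS = 0.86 + 0.814 = 1.67 V.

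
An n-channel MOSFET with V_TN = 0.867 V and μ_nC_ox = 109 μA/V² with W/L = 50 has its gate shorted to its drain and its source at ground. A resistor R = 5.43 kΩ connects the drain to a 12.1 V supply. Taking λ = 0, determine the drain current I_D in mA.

I_D = 1.91 mA

With gate tied to drain, V_GS = V_DS ≥ V_GS − V_TN, so the device is in saturation.
k_n = μ_nC_ox · (W/L) = 5.45 mA/V².
KCL at the drain: ½ k_n (V_GS − V_TN)² = (V_DD − V_GS)/R.
Let x = V_GS − 0.867. Then 14.8 x² + x − 11.23 = 0, giving x = 0.838 V (positive root), so V_GS = 1.71 V.
I_D = (V_DD − V_GS)/R = (12.1 − 1.71) / 5.43 = 1.91 mA.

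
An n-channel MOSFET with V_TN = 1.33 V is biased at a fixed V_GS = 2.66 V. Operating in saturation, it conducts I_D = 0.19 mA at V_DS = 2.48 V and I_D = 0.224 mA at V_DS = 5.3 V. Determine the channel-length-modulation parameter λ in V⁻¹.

With V_GS fixed, I_D ∝ (1 + λ V_DS) in saturation, so I_D2/I_D1 = (1 + λ V_DS2)/(1 + λ V_DS1).
0.224/0.19 = 1.179 = (1 + 5.3 λ)/(1 + 2.48 λ).
Solving: λ (I_D1 V_DS2 − I_D2 V_DS1) = I_D2 − I_D1, so λ = (0.224 − 0.19) / (0.19 × 5.3 − 0.224 × 2.48) = 0.034 / 0.451 = 0.0753 V⁻¹.

λ = 0.0753 V⁻¹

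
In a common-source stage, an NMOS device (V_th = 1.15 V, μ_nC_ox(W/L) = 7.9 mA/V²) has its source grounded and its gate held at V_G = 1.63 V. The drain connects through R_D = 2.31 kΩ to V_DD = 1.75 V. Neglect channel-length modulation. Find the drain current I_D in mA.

I_D = 0.659 mA

V_GS = V_G = 1.63 V, so V_ov = 1.63 − 1.15 = 0.48 V.
Assume saturation: I_D = ½ k_n V_ov² = 0.5 × 7.9 × 0.48² = 0.91 mA, giving V_DS = V_DD − I_D R_D = 1.75 − 0.91 × 2.31 = -0.352 V.
But -0.352 V < V_ov = 0.48 V, so the device is actually in triode.
In triode I_D = k_n[V_ov V_DS − ½ V_DS²] and I_D = (V_DD − V_DS)/R_D. Equating: 9.12 V_DS² − 9.76 V_DS + 1.75 = 0, giving V_DS = 0.228 V (the root below V_ov).
I_D = (1.75 − 0.228) / 2.31 = 0.659 mA.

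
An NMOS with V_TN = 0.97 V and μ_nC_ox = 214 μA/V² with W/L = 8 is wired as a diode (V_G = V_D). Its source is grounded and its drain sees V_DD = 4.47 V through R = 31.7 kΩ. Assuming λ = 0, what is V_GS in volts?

With gate tied to drain, V_GS = V_DS ≥ V_GS − V_TN, so the device is in saturation.
k_n = μ_nC_ox · (W/L) = 1.712 mA/V².
KCL at the drain: ½ k_n (V_GS − V_TN)² = (V_DD − V_GS)/R.
Let x = V_GS − 0.97. Then 27.1 x² + x − 3.5 = 0, giving x = 0.341 V (positive root), so V_GS = 1.31 V.
I_D = (V_DD − V_GS)/R = (4.47 − 1.31) / 31.7 = 0.0996 mA.

V_GS = 1.31 V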